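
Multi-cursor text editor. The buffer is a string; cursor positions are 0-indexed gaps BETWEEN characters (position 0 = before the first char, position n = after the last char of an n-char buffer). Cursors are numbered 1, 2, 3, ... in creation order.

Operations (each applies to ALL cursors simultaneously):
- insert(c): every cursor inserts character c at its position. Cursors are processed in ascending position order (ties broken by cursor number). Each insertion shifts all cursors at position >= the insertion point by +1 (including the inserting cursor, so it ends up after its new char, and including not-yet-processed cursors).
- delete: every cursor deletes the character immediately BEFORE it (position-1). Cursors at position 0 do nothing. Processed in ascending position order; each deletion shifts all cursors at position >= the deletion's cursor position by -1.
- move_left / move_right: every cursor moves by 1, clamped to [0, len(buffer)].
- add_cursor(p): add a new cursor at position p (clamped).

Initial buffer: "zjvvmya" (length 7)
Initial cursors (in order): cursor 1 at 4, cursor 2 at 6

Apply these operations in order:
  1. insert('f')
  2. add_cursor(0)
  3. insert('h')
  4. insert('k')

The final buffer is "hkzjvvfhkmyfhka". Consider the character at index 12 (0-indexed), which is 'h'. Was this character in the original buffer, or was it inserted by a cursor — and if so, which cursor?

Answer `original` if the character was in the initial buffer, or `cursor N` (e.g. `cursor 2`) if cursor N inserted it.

After op 1 (insert('f')): buffer="zjvvfmyfa" (len 9), cursors c1@5 c2@8, authorship ....1..2.
After op 2 (add_cursor(0)): buffer="zjvvfmyfa" (len 9), cursors c3@0 c1@5 c2@8, authorship ....1..2.
After op 3 (insert('h')): buffer="hzjvvfhmyfha" (len 12), cursors c3@1 c1@7 c2@11, authorship 3....11..22.
After op 4 (insert('k')): buffer="hkzjvvfhkmyfhka" (len 15), cursors c3@2 c1@9 c2@14, authorship 33....111..222.
Authorship (.=original, N=cursor N): 3 3 . . . . 1 1 1 . . 2 2 2 .
Index 12: author = 2

Answer: cursor 2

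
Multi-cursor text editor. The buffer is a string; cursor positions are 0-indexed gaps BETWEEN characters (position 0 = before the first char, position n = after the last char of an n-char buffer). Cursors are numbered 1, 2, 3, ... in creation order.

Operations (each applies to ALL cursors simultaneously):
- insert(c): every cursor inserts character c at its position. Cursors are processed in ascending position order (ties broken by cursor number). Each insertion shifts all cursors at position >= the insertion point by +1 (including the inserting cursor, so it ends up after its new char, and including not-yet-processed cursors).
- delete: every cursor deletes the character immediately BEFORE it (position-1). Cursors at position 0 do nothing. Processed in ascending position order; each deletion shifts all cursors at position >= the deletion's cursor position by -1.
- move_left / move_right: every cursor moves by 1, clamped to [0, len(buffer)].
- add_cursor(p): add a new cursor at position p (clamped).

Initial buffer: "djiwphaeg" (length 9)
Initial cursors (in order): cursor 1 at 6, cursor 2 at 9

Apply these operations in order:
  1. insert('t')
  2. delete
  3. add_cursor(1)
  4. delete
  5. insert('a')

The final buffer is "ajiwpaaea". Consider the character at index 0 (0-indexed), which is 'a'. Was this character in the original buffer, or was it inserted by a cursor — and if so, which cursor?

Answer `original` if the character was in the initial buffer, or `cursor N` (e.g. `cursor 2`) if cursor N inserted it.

Answer: cursor 3

Derivation:
After op 1 (insert('t')): buffer="djiwphtaegt" (len 11), cursors c1@7 c2@11, authorship ......1...2
After op 2 (delete): buffer="djiwphaeg" (len 9), cursors c1@6 c2@9, authorship .........
After op 3 (add_cursor(1)): buffer="djiwphaeg" (len 9), cursors c3@1 c1@6 c2@9, authorship .........
After op 4 (delete): buffer="jiwpae" (len 6), cursors c3@0 c1@4 c2@6, authorship ......
After op 5 (insert('a')): buffer="ajiwpaaea" (len 9), cursors c3@1 c1@6 c2@9, authorship 3....1..2
Authorship (.=original, N=cursor N): 3 . . . . 1 . . 2
Index 0: author = 3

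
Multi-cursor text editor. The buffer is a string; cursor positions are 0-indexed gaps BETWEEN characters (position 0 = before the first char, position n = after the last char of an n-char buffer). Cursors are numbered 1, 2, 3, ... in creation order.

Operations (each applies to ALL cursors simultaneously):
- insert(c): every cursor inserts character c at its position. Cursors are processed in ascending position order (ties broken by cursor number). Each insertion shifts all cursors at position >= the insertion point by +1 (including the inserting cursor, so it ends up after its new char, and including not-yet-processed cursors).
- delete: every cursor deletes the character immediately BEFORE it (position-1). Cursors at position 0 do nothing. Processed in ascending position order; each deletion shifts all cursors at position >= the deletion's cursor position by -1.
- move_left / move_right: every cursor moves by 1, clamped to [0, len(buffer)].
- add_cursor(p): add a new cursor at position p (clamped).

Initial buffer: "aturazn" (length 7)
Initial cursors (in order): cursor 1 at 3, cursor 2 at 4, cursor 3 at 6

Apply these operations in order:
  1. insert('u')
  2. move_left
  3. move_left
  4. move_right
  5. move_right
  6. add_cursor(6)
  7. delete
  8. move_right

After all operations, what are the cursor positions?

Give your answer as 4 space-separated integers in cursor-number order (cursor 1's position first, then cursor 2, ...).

Answer: 4 4 6 4

Derivation:
After op 1 (insert('u')): buffer="atuuruazun" (len 10), cursors c1@4 c2@6 c3@9, authorship ...1.2..3.
After op 2 (move_left): buffer="atuuruazun" (len 10), cursors c1@3 c2@5 c3@8, authorship ...1.2..3.
After op 3 (move_left): buffer="atuuruazun" (len 10), cursors c1@2 c2@4 c3@7, authorship ...1.2..3.
After op 4 (move_right): buffer="atuuruazun" (len 10), cursors c1@3 c2@5 c3@8, authorship ...1.2..3.
After op 5 (move_right): buffer="atuuruazun" (len 10), cursors c1@4 c2@6 c3@9, authorship ...1.2..3.
After op 6 (add_cursor(6)): buffer="atuuruazun" (len 10), cursors c1@4 c2@6 c4@6 c3@9, authorship ...1.2..3.
After op 7 (delete): buffer="atuazn" (len 6), cursors c1@3 c2@3 c4@3 c3@5, authorship ......
After op 8 (move_right): buffer="atuazn" (len 6), cursors c1@4 c2@4 c4@4 c3@6, authorship ......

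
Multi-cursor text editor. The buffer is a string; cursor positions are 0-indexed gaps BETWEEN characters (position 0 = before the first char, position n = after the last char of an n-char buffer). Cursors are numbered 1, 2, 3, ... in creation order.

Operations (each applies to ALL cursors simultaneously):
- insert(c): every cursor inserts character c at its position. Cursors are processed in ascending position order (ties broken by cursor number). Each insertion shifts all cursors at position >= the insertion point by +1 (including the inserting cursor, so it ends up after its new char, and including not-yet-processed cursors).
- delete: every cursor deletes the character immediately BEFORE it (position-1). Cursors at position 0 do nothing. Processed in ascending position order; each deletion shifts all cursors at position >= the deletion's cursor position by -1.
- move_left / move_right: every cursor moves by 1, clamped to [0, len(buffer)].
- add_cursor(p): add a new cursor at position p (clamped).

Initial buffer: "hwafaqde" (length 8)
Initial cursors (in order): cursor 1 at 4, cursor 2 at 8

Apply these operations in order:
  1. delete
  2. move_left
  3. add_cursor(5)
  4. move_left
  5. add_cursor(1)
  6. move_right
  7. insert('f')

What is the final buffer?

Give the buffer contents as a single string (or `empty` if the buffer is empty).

After op 1 (delete): buffer="hwaaqd" (len 6), cursors c1@3 c2@6, authorship ......
After op 2 (move_left): buffer="hwaaqd" (len 6), cursors c1@2 c2@5, authorship ......
After op 3 (add_cursor(5)): buffer="hwaaqd" (len 6), cursors c1@2 c2@5 c3@5, authorship ......
After op 4 (move_left): buffer="hwaaqd" (len 6), cursors c1@1 c2@4 c3@4, authorship ......
After op 5 (add_cursor(1)): buffer="hwaaqd" (len 6), cursors c1@1 c4@1 c2@4 c3@4, authorship ......
After op 6 (move_right): buffer="hwaaqd" (len 6), cursors c1@2 c4@2 c2@5 c3@5, authorship ......
After op 7 (insert('f')): buffer="hwffaaqffd" (len 10), cursors c1@4 c4@4 c2@9 c3@9, authorship ..14...23.

Answer: hwffaaqffd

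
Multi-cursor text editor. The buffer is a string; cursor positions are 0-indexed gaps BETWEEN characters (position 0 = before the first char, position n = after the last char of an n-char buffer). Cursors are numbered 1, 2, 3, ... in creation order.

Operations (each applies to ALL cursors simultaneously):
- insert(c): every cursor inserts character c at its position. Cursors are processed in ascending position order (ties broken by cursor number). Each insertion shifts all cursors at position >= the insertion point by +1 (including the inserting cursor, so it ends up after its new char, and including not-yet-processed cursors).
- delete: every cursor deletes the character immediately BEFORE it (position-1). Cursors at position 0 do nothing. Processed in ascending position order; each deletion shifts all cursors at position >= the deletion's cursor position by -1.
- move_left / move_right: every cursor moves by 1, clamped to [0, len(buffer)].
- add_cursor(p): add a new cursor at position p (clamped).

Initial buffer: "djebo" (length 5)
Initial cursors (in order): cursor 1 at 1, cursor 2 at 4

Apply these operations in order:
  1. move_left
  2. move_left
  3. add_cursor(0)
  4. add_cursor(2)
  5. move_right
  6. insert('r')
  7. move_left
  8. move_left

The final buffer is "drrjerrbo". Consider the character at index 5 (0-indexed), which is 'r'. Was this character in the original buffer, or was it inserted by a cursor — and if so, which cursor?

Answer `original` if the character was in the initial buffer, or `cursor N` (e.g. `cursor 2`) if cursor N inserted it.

After op 1 (move_left): buffer="djebo" (len 5), cursors c1@0 c2@3, authorship .....
After op 2 (move_left): buffer="djebo" (len 5), cursors c1@0 c2@2, authorship .....
After op 3 (add_cursor(0)): buffer="djebo" (len 5), cursors c1@0 c3@0 c2@2, authorship .....
After op 4 (add_cursor(2)): buffer="djebo" (len 5), cursors c1@0 c3@0 c2@2 c4@2, authorship .....
After op 5 (move_right): buffer="djebo" (len 5), cursors c1@1 c3@1 c2@3 c4@3, authorship .....
After op 6 (insert('r')): buffer="drrjerrbo" (len 9), cursors c1@3 c3@3 c2@7 c4@7, authorship .13..24..
After op 7 (move_left): buffer="drrjerrbo" (len 9), cursors c1@2 c3@2 c2@6 c4@6, authorship .13..24..
After op 8 (move_left): buffer="drrjerrbo" (len 9), cursors c1@1 c3@1 c2@5 c4@5, authorship .13..24..
Authorship (.=original, N=cursor N): . 1 3 . . 2 4 . .
Index 5: author = 2

Answer: cursor 2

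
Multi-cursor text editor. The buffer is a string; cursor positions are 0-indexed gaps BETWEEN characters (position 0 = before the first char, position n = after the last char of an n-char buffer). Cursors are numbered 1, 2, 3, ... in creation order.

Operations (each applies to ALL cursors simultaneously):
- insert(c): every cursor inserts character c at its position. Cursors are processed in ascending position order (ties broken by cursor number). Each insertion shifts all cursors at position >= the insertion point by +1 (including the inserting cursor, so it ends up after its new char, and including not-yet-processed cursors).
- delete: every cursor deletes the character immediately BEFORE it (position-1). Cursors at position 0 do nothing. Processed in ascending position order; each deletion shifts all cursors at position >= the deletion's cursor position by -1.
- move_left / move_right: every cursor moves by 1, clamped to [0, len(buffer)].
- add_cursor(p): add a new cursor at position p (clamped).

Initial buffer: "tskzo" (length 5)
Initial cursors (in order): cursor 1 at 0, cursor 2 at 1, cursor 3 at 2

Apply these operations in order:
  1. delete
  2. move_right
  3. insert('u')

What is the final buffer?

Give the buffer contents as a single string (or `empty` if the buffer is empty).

After op 1 (delete): buffer="kzo" (len 3), cursors c1@0 c2@0 c3@0, authorship ...
After op 2 (move_right): buffer="kzo" (len 3), cursors c1@1 c2@1 c3@1, authorship ...
After op 3 (insert('u')): buffer="kuuuzo" (len 6), cursors c1@4 c2@4 c3@4, authorship .123..

Answer: kuuuzo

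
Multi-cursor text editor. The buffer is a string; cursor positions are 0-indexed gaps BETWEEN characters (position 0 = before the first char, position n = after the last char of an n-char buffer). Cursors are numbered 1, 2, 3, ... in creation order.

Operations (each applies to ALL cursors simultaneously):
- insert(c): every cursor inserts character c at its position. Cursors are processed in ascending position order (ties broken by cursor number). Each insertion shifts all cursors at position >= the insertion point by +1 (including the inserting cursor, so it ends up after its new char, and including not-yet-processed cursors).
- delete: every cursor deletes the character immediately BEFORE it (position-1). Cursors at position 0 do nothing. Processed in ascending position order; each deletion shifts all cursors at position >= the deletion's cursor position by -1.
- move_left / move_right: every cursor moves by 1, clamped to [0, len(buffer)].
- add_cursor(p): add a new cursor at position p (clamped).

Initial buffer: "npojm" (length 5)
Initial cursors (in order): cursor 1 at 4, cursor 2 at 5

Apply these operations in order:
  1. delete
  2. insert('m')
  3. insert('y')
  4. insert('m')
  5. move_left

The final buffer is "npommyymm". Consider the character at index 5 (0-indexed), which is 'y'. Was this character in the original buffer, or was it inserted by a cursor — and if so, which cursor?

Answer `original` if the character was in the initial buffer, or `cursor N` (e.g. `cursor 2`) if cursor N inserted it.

Answer: cursor 1

Derivation:
After op 1 (delete): buffer="npo" (len 3), cursors c1@3 c2@3, authorship ...
After op 2 (insert('m')): buffer="npomm" (len 5), cursors c1@5 c2@5, authorship ...12
After op 3 (insert('y')): buffer="npommyy" (len 7), cursors c1@7 c2@7, authorship ...1212
After op 4 (insert('m')): buffer="npommyymm" (len 9), cursors c1@9 c2@9, authorship ...121212
After op 5 (move_left): buffer="npommyymm" (len 9), cursors c1@8 c2@8, authorship ...121212
Authorship (.=original, N=cursor N): . . . 1 2 1 2 1 2
Index 5: author = 1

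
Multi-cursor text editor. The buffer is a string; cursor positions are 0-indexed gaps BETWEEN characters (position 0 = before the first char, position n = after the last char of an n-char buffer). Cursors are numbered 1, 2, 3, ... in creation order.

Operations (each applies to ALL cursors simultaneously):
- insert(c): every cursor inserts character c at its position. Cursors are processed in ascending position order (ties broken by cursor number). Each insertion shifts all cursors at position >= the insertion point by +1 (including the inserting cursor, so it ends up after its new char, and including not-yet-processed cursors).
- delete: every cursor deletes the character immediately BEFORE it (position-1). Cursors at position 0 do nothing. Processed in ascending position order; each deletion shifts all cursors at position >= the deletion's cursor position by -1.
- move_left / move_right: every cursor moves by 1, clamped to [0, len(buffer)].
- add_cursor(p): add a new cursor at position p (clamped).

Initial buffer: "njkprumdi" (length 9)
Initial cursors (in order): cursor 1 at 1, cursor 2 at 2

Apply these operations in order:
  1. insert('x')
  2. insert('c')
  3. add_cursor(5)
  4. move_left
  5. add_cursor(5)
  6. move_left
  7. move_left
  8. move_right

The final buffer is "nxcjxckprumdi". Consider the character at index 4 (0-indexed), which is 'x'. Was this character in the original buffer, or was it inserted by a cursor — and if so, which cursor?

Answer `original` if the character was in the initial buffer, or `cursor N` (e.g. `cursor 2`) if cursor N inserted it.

After op 1 (insert('x')): buffer="nxjxkprumdi" (len 11), cursors c1@2 c2@4, authorship .1.2.......
After op 2 (insert('c')): buffer="nxcjxckprumdi" (len 13), cursors c1@3 c2@6, authorship .11.22.......
After op 3 (add_cursor(5)): buffer="nxcjxckprumdi" (len 13), cursors c1@3 c3@5 c2@6, authorship .11.22.......
After op 4 (move_left): buffer="nxcjxckprumdi" (len 13), cursors c1@2 c3@4 c2@5, authorship .11.22.......
After op 5 (add_cursor(5)): buffer="nxcjxckprumdi" (len 13), cursors c1@2 c3@4 c2@5 c4@5, authorship .11.22.......
After op 6 (move_left): buffer="nxcjxckprumdi" (len 13), cursors c1@1 c3@3 c2@4 c4@4, authorship .11.22.......
After op 7 (move_left): buffer="nxcjxckprumdi" (len 13), cursors c1@0 c3@2 c2@3 c4@3, authorship .11.22.......
After op 8 (move_right): buffer="nxcjxckprumdi" (len 13), cursors c1@1 c3@3 c2@4 c4@4, authorship .11.22.......
Authorship (.=original, N=cursor N): . 1 1 . 2 2 . . . . . . .
Index 4: author = 2

Answer: cursor 2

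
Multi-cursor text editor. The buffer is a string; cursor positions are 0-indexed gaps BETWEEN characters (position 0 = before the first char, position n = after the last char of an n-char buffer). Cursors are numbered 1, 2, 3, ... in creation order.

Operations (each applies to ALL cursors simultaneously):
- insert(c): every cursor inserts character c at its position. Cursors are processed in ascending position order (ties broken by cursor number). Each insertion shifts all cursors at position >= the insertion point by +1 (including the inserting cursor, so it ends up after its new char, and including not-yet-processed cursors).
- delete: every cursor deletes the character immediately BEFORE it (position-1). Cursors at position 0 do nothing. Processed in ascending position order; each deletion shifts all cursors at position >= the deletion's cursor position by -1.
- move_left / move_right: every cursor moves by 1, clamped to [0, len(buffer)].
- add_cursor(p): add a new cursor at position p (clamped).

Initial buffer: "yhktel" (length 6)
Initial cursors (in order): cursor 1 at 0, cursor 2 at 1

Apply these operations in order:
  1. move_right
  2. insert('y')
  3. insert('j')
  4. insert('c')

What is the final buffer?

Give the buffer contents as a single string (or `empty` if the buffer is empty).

After op 1 (move_right): buffer="yhktel" (len 6), cursors c1@1 c2@2, authorship ......
After op 2 (insert('y')): buffer="yyhyktel" (len 8), cursors c1@2 c2@4, authorship .1.2....
After op 3 (insert('j')): buffer="yyjhyjktel" (len 10), cursors c1@3 c2@6, authorship .11.22....
After op 4 (insert('c')): buffer="yyjchyjcktel" (len 12), cursors c1@4 c2@8, authorship .111.222....

Answer: yyjchyjcktel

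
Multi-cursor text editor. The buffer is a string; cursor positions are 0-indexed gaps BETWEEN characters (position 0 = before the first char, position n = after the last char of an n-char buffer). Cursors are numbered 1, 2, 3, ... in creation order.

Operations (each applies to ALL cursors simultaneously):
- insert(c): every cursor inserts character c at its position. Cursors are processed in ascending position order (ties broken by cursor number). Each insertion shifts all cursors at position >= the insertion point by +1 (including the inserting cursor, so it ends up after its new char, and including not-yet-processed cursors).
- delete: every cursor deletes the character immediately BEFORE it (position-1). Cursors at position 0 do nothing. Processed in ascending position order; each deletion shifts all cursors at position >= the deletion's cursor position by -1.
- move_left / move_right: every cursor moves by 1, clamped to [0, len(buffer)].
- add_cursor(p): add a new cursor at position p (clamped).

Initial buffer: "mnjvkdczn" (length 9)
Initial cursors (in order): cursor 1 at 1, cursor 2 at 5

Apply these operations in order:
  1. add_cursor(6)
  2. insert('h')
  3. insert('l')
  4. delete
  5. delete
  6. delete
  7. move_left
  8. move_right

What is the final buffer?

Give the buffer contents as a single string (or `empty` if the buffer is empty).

After op 1 (add_cursor(6)): buffer="mnjvkdczn" (len 9), cursors c1@1 c2@5 c3@6, authorship .........
After op 2 (insert('h')): buffer="mhnjvkhdhczn" (len 12), cursors c1@2 c2@7 c3@9, authorship .1....2.3...
After op 3 (insert('l')): buffer="mhlnjvkhldhlczn" (len 15), cursors c1@3 c2@9 c3@12, authorship .11....22.33...
After op 4 (delete): buffer="mhnjvkhdhczn" (len 12), cursors c1@2 c2@7 c3@9, authorship .1....2.3...
After op 5 (delete): buffer="mnjvkdczn" (len 9), cursors c1@1 c2@5 c3@6, authorship .........
After op 6 (delete): buffer="njvczn" (len 6), cursors c1@0 c2@3 c3@3, authorship ......
After op 7 (move_left): buffer="njvczn" (len 6), cursors c1@0 c2@2 c3@2, authorship ......
After op 8 (move_right): buffer="njvczn" (len 6), cursors c1@1 c2@3 c3@3, authorship ......

Answer: njvczn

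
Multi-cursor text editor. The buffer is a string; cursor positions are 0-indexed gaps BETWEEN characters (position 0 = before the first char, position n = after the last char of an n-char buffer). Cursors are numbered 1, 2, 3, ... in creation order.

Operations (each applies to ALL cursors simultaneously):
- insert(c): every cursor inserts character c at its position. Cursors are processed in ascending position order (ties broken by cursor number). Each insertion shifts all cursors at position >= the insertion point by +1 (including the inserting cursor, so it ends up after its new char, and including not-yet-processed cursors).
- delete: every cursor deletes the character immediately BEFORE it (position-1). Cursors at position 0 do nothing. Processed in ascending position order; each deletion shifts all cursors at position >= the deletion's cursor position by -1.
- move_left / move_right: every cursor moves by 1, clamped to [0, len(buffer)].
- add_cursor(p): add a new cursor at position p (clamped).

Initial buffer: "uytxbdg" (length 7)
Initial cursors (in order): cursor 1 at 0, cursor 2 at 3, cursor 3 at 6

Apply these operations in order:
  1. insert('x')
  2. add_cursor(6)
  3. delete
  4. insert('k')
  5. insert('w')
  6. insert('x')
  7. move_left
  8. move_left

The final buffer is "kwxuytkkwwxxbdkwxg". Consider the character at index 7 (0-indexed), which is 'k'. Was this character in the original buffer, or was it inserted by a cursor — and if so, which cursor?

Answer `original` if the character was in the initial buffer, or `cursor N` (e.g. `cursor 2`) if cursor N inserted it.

Answer: cursor 4

Derivation:
After op 1 (insert('x')): buffer="xuytxxbdxg" (len 10), cursors c1@1 c2@5 c3@9, authorship 1...2...3.
After op 2 (add_cursor(6)): buffer="xuytxxbdxg" (len 10), cursors c1@1 c2@5 c4@6 c3@9, authorship 1...2...3.
After op 3 (delete): buffer="uytbdg" (len 6), cursors c1@0 c2@3 c4@3 c3@5, authorship ......
After op 4 (insert('k')): buffer="kuytkkbdkg" (len 10), cursors c1@1 c2@6 c4@6 c3@9, authorship 1...24..3.
After op 5 (insert('w')): buffer="kwuytkkwwbdkwg" (len 14), cursors c1@2 c2@9 c4@9 c3@13, authorship 11...2424..33.
After op 6 (insert('x')): buffer="kwxuytkkwwxxbdkwxg" (len 18), cursors c1@3 c2@12 c4@12 c3@17, authorship 111...242424..333.
After op 7 (move_left): buffer="kwxuytkkwwxxbdkwxg" (len 18), cursors c1@2 c2@11 c4@11 c3@16, authorship 111...242424..333.
After op 8 (move_left): buffer="kwxuytkkwwxxbdkwxg" (len 18), cursors c1@1 c2@10 c4@10 c3@15, authorship 111...242424..333.
Authorship (.=original, N=cursor N): 1 1 1 . . . 2 4 2 4 2 4 . . 3 3 3 .
Index 7: author = 4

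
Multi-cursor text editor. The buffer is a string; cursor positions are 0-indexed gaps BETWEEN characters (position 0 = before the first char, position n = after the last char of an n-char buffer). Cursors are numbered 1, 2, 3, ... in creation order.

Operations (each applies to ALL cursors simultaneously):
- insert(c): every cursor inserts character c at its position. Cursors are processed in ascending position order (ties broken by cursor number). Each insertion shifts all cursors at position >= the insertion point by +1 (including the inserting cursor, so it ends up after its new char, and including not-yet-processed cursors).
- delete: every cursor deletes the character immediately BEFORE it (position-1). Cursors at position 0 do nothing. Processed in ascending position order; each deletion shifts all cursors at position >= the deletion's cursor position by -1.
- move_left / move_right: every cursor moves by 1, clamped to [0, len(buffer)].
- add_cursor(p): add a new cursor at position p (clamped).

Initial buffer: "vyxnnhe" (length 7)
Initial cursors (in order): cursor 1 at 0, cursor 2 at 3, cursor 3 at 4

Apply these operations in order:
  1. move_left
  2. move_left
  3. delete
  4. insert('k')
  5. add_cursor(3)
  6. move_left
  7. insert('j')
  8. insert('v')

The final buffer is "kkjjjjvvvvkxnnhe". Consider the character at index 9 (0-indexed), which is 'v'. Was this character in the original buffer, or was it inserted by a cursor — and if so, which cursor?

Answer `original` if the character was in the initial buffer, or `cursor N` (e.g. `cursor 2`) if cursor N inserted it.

Answer: cursor 4

Derivation:
After op 1 (move_left): buffer="vyxnnhe" (len 7), cursors c1@0 c2@2 c3@3, authorship .......
After op 2 (move_left): buffer="vyxnnhe" (len 7), cursors c1@0 c2@1 c3@2, authorship .......
After op 3 (delete): buffer="xnnhe" (len 5), cursors c1@0 c2@0 c3@0, authorship .....
After op 4 (insert('k')): buffer="kkkxnnhe" (len 8), cursors c1@3 c2@3 c3@3, authorship 123.....
After op 5 (add_cursor(3)): buffer="kkkxnnhe" (len 8), cursors c1@3 c2@3 c3@3 c4@3, authorship 123.....
After op 6 (move_left): buffer="kkkxnnhe" (len 8), cursors c1@2 c2@2 c3@2 c4@2, authorship 123.....
After op 7 (insert('j')): buffer="kkjjjjkxnnhe" (len 12), cursors c1@6 c2@6 c3@6 c4@6, authorship 1212343.....
After op 8 (insert('v')): buffer="kkjjjjvvvvkxnnhe" (len 16), cursors c1@10 c2@10 c3@10 c4@10, authorship 12123412343.....
Authorship (.=original, N=cursor N): 1 2 1 2 3 4 1 2 3 4 3 . . . . .
Index 9: author = 4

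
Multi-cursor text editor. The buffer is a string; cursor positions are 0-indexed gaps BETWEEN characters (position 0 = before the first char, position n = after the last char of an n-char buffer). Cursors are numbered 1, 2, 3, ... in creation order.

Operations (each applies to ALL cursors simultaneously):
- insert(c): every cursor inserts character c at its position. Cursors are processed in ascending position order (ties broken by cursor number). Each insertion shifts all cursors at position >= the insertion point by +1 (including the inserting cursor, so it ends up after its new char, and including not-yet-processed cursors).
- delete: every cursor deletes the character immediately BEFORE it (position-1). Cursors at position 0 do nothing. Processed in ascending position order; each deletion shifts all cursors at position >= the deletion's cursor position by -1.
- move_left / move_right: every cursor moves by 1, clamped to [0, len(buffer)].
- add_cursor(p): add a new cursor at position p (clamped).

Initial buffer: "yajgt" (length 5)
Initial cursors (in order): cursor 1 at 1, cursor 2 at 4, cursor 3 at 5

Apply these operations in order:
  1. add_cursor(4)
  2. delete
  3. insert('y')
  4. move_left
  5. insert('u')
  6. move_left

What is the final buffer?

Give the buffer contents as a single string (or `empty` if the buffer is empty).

Answer: uyayyuuuy

Derivation:
After op 1 (add_cursor(4)): buffer="yajgt" (len 5), cursors c1@1 c2@4 c4@4 c3@5, authorship .....
After op 2 (delete): buffer="a" (len 1), cursors c1@0 c2@1 c3@1 c4@1, authorship .
After op 3 (insert('y')): buffer="yayyy" (len 5), cursors c1@1 c2@5 c3@5 c4@5, authorship 1.234
After op 4 (move_left): buffer="yayyy" (len 5), cursors c1@0 c2@4 c3@4 c4@4, authorship 1.234
After op 5 (insert('u')): buffer="uyayyuuuy" (len 9), cursors c1@1 c2@8 c3@8 c4@8, authorship 11.232344
After op 6 (move_left): buffer="uyayyuuuy" (len 9), cursors c1@0 c2@7 c3@7 c4@7, authorship 11.232344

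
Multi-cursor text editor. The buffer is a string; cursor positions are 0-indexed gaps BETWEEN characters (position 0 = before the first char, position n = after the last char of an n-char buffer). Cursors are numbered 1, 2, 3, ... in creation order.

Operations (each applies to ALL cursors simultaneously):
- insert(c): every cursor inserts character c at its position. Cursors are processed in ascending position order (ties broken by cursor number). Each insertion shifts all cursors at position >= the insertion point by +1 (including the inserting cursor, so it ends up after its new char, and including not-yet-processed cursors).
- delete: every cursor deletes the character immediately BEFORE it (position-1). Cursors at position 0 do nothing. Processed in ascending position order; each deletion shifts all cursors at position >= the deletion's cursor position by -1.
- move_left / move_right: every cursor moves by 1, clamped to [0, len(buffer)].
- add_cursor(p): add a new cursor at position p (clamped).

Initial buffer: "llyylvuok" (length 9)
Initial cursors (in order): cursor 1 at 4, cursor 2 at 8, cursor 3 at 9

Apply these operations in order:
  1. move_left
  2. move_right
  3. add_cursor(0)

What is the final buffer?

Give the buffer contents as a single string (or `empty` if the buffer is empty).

Answer: llyylvuok

Derivation:
After op 1 (move_left): buffer="llyylvuok" (len 9), cursors c1@3 c2@7 c3@8, authorship .........
After op 2 (move_right): buffer="llyylvuok" (len 9), cursors c1@4 c2@8 c3@9, authorship .........
After op 3 (add_cursor(0)): buffer="llyylvuok" (len 9), cursors c4@0 c1@4 c2@8 c3@9, authorship .........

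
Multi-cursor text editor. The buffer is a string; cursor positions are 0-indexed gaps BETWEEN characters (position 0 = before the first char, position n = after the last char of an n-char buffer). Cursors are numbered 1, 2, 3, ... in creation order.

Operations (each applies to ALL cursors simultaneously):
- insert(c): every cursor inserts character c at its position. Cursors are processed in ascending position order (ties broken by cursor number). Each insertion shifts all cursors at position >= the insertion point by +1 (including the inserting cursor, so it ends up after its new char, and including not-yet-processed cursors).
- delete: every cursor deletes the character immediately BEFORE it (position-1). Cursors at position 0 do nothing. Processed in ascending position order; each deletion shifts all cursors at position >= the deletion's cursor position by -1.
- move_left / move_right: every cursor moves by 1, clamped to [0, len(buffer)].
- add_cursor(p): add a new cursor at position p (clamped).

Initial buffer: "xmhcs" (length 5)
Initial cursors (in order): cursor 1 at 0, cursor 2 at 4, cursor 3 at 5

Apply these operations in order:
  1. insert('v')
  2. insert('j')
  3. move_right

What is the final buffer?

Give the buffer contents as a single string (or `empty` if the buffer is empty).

After op 1 (insert('v')): buffer="vxmhcvsv" (len 8), cursors c1@1 c2@6 c3@8, authorship 1....2.3
After op 2 (insert('j')): buffer="vjxmhcvjsvj" (len 11), cursors c1@2 c2@8 c3@11, authorship 11....22.33
After op 3 (move_right): buffer="vjxmhcvjsvj" (len 11), cursors c1@3 c2@9 c3@11, authorship 11....22.33

Answer: vjxmhcvjsvj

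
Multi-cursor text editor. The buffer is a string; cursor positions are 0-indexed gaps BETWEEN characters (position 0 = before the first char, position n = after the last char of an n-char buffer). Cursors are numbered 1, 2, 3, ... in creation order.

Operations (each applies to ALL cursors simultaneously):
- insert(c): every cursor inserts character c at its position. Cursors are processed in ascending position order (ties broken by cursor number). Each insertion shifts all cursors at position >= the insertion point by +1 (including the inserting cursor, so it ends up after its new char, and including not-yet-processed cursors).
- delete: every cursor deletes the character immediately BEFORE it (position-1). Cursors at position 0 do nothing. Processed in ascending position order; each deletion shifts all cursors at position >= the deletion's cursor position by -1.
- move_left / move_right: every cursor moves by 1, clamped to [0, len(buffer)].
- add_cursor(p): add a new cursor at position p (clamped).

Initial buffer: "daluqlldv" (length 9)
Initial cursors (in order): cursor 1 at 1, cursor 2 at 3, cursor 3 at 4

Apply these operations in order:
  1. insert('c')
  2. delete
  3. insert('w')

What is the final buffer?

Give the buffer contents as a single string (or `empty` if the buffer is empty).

Answer: dwalwuwqlldv

Derivation:
After op 1 (insert('c')): buffer="dcalcucqlldv" (len 12), cursors c1@2 c2@5 c3@7, authorship .1..2.3.....
After op 2 (delete): buffer="daluqlldv" (len 9), cursors c1@1 c2@3 c3@4, authorship .........
After op 3 (insert('w')): buffer="dwalwuwqlldv" (len 12), cursors c1@2 c2@5 c3@7, authorship .1..2.3.....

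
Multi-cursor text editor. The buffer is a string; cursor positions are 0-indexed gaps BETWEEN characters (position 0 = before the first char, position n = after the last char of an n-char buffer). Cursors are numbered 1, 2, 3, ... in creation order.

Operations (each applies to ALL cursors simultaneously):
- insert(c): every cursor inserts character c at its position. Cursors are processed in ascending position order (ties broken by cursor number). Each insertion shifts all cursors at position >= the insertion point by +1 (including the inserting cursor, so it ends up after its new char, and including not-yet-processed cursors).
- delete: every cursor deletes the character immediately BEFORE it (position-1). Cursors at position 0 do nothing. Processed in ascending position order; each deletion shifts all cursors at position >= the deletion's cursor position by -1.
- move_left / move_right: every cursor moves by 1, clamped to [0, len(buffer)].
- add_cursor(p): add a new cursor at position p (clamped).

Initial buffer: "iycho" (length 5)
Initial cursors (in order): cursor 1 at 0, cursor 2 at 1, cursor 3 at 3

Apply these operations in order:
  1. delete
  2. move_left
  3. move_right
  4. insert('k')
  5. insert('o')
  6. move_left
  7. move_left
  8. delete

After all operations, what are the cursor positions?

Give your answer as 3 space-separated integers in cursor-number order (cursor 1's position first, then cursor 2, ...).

After op 1 (delete): buffer="yho" (len 3), cursors c1@0 c2@0 c3@1, authorship ...
After op 2 (move_left): buffer="yho" (len 3), cursors c1@0 c2@0 c3@0, authorship ...
After op 3 (move_right): buffer="yho" (len 3), cursors c1@1 c2@1 c3@1, authorship ...
After op 4 (insert('k')): buffer="ykkkho" (len 6), cursors c1@4 c2@4 c3@4, authorship .123..
After op 5 (insert('o')): buffer="ykkkoooho" (len 9), cursors c1@7 c2@7 c3@7, authorship .123123..
After op 6 (move_left): buffer="ykkkoooho" (len 9), cursors c1@6 c2@6 c3@6, authorship .123123..
After op 7 (move_left): buffer="ykkkoooho" (len 9), cursors c1@5 c2@5 c3@5, authorship .123123..
After op 8 (delete): buffer="ykooho" (len 6), cursors c1@2 c2@2 c3@2, authorship .123..

Answer: 2 2 2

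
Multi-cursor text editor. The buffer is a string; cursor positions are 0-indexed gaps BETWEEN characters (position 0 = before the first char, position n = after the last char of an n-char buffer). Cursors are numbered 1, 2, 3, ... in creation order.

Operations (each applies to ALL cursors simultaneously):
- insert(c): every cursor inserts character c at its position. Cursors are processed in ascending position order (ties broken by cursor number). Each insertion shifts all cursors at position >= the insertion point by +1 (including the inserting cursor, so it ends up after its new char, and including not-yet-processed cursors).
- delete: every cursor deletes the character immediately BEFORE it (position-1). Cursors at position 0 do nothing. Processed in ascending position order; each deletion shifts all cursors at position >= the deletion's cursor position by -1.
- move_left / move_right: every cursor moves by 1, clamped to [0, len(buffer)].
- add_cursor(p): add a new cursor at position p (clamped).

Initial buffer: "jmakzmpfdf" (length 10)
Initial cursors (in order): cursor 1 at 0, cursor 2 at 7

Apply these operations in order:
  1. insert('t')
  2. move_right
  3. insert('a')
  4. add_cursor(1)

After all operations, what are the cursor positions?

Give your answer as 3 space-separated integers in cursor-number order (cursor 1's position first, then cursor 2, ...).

Answer: 3 12 1

Derivation:
After op 1 (insert('t')): buffer="tjmakzmptfdf" (len 12), cursors c1@1 c2@9, authorship 1.......2...
After op 2 (move_right): buffer="tjmakzmptfdf" (len 12), cursors c1@2 c2@10, authorship 1.......2...
After op 3 (insert('a')): buffer="tjamakzmptfadf" (len 14), cursors c1@3 c2@12, authorship 1.1......2.2..
After op 4 (add_cursor(1)): buffer="tjamakzmptfadf" (len 14), cursors c3@1 c1@3 c2@12, authorship 1.1......2.2..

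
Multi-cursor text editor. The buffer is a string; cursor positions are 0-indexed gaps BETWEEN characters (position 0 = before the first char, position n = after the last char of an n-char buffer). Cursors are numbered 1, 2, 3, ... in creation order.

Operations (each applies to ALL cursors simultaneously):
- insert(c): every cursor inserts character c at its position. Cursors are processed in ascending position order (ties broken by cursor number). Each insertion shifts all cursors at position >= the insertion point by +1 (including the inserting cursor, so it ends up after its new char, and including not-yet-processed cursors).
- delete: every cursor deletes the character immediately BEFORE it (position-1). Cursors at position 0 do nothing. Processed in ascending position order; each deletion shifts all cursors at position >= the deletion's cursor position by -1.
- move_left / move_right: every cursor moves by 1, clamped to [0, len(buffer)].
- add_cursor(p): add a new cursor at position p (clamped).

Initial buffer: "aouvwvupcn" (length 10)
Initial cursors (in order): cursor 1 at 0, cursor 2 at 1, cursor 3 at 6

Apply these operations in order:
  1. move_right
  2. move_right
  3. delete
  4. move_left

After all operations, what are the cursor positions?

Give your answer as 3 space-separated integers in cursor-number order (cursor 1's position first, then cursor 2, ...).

After op 1 (move_right): buffer="aouvwvupcn" (len 10), cursors c1@1 c2@2 c3@7, authorship ..........
After op 2 (move_right): buffer="aouvwvupcn" (len 10), cursors c1@2 c2@3 c3@8, authorship ..........
After op 3 (delete): buffer="avwvucn" (len 7), cursors c1@1 c2@1 c3@5, authorship .......
After op 4 (move_left): buffer="avwvucn" (len 7), cursors c1@0 c2@0 c3@4, authorship .......

Answer: 0 0 4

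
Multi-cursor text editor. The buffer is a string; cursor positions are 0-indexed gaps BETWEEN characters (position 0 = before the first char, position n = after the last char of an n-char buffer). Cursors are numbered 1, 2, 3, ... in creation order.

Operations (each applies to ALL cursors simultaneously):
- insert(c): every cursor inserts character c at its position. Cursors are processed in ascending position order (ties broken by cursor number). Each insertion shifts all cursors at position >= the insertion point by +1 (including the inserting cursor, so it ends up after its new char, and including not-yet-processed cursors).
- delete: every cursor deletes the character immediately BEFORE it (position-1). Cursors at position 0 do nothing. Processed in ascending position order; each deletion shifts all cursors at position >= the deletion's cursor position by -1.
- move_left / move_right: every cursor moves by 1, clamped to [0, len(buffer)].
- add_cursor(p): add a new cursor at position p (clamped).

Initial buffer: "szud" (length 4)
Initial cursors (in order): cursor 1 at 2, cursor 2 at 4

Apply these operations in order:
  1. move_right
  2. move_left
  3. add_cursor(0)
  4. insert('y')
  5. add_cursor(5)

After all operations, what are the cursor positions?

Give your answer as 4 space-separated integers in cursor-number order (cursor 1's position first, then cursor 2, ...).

After op 1 (move_right): buffer="szud" (len 4), cursors c1@3 c2@4, authorship ....
After op 2 (move_left): buffer="szud" (len 4), cursors c1@2 c2@3, authorship ....
After op 3 (add_cursor(0)): buffer="szud" (len 4), cursors c3@0 c1@2 c2@3, authorship ....
After op 4 (insert('y')): buffer="yszyuyd" (len 7), cursors c3@1 c1@4 c2@6, authorship 3..1.2.
After op 5 (add_cursor(5)): buffer="yszyuyd" (len 7), cursors c3@1 c1@4 c4@5 c2@6, authorship 3..1.2.

Answer: 4 6 1 5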